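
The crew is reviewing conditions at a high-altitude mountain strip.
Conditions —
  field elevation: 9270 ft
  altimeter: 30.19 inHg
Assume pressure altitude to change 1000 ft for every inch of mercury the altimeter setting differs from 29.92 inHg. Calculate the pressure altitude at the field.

9000 ft

Pressure correction = (29.92 − 30.19) × 1000 = -270 ft.
Pressure altitude = 9270 + (-270) = 9000 ft.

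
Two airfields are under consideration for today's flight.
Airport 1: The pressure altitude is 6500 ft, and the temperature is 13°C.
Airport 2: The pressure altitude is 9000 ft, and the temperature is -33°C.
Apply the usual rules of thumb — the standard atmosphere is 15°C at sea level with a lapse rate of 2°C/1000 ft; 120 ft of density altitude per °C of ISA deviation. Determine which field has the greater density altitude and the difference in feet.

Airport 1: ISA temp = 2°C, deviation +11°C, DA = 6500 + 120 × 11 = 7820 ft.
Airport 2: ISA temp = -3°C, deviation -30°C, DA = 9000 + 120 × (-30) = 5400 ft.
Airport 1 is higher by 7820 − 5400 = 2420 ft.

Airport 1 by 2420 ft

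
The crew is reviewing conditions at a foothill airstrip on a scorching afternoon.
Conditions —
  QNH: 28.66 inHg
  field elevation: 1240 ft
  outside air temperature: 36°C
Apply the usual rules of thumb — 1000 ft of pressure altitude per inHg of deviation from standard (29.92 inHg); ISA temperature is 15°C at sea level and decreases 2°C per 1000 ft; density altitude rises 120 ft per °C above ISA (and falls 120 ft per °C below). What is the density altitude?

5620 ft

Pressure altitude = 1240 + (29.92 − 28.66) × 1000 = 1240 + (+1260) = 2500 ft.
ISA temperature at 2500 ft = 15 − 2 × (2500/1000) = 10°C.
ISA deviation = 36 − 10 = +26°C.
Density altitude = 2500 + 120 × (26) = 5620 ft.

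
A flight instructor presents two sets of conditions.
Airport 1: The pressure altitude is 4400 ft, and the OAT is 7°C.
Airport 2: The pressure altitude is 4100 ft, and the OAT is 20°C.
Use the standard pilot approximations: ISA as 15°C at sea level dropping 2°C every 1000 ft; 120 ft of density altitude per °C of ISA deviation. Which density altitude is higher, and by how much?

Airport 1: ISA temp = 6.2°C, deviation +0.8°C, DA = 4400 + 120 × 0.8 = 4496 ft.
Airport 2: ISA temp = 6.8°C, deviation +13.2°C, DA = 4100 + 120 × 13.2 = 5684 ft.
Airport 2 is higher by 5684 − 4496 = 1188 ft.

Airport 2 by 1188 ft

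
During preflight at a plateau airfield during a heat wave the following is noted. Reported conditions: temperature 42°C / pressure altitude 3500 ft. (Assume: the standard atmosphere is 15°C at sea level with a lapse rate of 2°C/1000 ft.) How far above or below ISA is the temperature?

ISA temperature at 3500 ft = 15 − 2 × (3500/1000) = 8°C.
Deviation = OAT − ISA = 42 − 8 = +34°C.

ISA+34°C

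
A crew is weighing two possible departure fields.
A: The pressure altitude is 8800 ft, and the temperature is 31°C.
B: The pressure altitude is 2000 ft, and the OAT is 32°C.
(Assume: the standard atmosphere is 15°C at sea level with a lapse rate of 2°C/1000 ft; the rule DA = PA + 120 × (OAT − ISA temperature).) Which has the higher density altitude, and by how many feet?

A: ISA temp = -2.6°C, deviation +33.6°C, DA = 8800 + 120 × 33.6 = 12832 ft.
B: ISA temp = 11°C, deviation +21°C, DA = 2000 + 120 × 21 = 4520 ft.
A is higher by 12832 − 4520 = 8312 ft.

A by 8312 ft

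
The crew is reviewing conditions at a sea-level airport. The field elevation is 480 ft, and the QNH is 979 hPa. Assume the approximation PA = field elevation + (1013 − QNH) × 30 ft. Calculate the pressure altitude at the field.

1500 ft

Pressure correction = (1013 − 979) × 30 = +1020 ft.
Pressure altitude = 480 + (+1020) = 1500 ft.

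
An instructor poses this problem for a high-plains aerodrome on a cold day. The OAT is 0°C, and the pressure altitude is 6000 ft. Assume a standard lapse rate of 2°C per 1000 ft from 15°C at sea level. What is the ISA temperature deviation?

ISA temperature at 6000 ft = 15 − 2 × (6000/1000) = 3°C.
Deviation = OAT − ISA = 0 − 3 = -3°C.

ISA-3°C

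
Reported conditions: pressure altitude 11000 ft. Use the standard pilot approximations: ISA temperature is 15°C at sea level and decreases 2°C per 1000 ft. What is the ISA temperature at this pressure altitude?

-7°C

ISA temperature = 15 − 2 × (11000/1000) = 15 − 22 = -7°C.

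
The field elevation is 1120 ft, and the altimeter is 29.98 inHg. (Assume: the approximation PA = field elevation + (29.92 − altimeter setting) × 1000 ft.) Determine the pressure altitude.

1060 ft

Pressure correction = (29.92 − 29.98) × 1000 = -60 ft.
Pressure altitude = 1120 + (-60) = 1060 ft.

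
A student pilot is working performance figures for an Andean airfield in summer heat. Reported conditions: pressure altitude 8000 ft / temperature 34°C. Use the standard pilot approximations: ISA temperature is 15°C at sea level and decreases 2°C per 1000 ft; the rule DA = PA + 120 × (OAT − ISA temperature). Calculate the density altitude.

ISA temperature at 8000 ft = 15 − 2 × (8000/1000) = -1°C.
ISA deviation = 34 − (-1) = +35°C.
Density altitude = 8000 + 120 × (35) = 8000 + (+4200) = 12200 ft.

12200 ft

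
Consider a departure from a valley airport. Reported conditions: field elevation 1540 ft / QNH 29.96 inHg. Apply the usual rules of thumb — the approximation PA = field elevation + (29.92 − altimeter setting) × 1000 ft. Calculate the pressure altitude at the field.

1500 ft

Pressure correction = (29.92 − 29.96) × 1000 = -40 ft.
Pressure altitude = 1540 + (-40) = 1500 ft.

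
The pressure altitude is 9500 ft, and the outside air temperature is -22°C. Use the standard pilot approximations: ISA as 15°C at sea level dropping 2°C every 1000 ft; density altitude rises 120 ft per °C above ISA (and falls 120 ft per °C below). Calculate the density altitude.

ISA temperature at 9500 ft = 15 − 2 × (9500/1000) = -4°C.
ISA deviation = -22 − (-4) = -18°C.
Density altitude = 9500 + 120 × (-18) = 9500 + (-2160) = 7340 ft.

7340 ft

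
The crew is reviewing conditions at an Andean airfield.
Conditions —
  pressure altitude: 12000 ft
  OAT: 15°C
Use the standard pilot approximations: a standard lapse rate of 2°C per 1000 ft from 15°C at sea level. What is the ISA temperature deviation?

ISA temperature at 12000 ft = 15 − 2 × (12000/1000) = -9°C.
Deviation = OAT − ISA = 15 − (-9) = +24°C.

ISA+24°C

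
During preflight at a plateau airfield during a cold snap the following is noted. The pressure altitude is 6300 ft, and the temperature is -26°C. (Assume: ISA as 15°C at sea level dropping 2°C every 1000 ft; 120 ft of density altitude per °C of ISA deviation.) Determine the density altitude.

2892 ft

ISA temperature at 6300 ft = 15 − 2 × (6300/1000) = 2.4°C.
ISA deviation = -26 − 2.4 = -28.4°C.
Density altitude = 6300 + 120 × (-28.4) = 6300 + (-3408) = 2892 ft.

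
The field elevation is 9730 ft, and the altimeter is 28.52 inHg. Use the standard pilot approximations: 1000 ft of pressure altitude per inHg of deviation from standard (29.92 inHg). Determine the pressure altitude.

Pressure correction = (29.92 − 28.52) × 1000 = +1400 ft.
Pressure altitude = 9730 + (+1400) = 11130 ft.

11130 ft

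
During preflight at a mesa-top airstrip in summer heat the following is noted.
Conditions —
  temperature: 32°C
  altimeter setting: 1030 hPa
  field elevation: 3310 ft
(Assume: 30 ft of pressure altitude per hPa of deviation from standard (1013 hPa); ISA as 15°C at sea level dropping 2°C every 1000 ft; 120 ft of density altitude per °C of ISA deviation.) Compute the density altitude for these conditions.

Pressure altitude = 3310 + (1013 − 1030) × 30 = 3310 + (-510) = 2800 ft.
ISA temperature at 2800 ft = 15 − 2 × (2800/1000) = 9.4°C.
ISA deviation = 32 − 9.4 = +22.6°C.
Density altitude = 2800 + 120 × (22.6) = 5512 ft.

5512 ft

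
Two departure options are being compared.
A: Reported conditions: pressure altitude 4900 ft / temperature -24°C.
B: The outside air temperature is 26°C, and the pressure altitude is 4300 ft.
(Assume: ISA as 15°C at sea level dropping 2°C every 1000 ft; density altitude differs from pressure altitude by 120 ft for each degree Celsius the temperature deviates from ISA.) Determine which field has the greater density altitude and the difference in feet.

B by 5256 ft

A: ISA temp = 5.2°C, deviation -29.2°C, DA = 4900 + 120 × (-29.2) = 1396 ft.
B: ISA temp = 6.4°C, deviation +19.6°C, DA = 4300 + 120 × 19.6 = 6652 ft.
B is higher by 6652 − 1396 = 5256 ft.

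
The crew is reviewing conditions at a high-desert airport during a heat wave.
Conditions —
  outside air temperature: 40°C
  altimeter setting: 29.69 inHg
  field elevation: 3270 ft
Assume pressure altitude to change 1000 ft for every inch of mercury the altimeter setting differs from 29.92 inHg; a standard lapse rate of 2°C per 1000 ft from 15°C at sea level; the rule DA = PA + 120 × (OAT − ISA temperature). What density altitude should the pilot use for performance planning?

7340 ft

Pressure altitude = 3270 + (29.92 − 29.69) × 1000 = 3270 + (+230) = 3500 ft.
ISA temperature at 3500 ft = 15 − 2 × (3500/1000) = 8°C.
ISA deviation = 40 − 8 = +32°C.
Density altitude = 3500 + 120 × (32) = 7340 ft.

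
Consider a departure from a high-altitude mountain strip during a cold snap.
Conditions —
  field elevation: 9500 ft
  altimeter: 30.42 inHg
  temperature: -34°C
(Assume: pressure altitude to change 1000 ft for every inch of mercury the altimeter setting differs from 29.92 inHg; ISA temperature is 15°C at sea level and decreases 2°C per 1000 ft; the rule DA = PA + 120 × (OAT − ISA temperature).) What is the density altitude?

5280 ft

Pressure altitude = 9500 + (29.92 − 30.42) × 1000 = 9500 + (-500) = 9000 ft.
ISA temperature at 9000 ft = 15 − 2 × (9000/1000) = -3°C.
ISA deviation = -34 − (-3) = -31°C.
Density altitude = 9000 + 120 × (-31) = 5280 ft.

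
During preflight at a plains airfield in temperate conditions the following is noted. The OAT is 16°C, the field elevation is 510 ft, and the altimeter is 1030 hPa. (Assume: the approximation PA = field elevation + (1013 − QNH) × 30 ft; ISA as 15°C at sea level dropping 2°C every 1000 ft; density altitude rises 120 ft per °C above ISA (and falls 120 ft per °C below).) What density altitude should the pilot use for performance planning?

120 ft

Pressure altitude = 510 + (1013 − 1030) × 30 = 510 + (-510) = 0 ft.
ISA temperature at 0 ft = 15 − 2 × (0/1000) = 15°C.
ISA deviation = 16 − 15 = +1°C.
Density altitude = 0 + 120 × (1) = 120 ft.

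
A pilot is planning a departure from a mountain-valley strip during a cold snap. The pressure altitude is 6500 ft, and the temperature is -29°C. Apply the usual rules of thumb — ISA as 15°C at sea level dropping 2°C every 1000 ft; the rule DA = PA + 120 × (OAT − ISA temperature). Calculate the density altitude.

2780 ft

ISA temperature at 6500 ft = 15 − 2 × (6500/1000) = 2°C.
ISA deviation = -29 − 2 = -31°C.
Density altitude = 6500 + 120 × (-31) = 6500 + (-3720) = 2780 ft.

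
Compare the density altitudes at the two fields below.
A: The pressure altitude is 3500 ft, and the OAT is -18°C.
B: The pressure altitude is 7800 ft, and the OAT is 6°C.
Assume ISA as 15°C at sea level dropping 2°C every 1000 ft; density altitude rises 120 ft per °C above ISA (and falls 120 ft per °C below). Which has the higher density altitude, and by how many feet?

B by 8212 ft

A: ISA temp = 8°C, deviation -26°C, DA = 3500 + 120 × (-26) = 380 ft.
B: ISA temp = -0.6°C, deviation +6.6°C, DA = 7800 + 120 × 6.6 = 8592 ft.
B is higher by 8592 − 380 = 8212 ft.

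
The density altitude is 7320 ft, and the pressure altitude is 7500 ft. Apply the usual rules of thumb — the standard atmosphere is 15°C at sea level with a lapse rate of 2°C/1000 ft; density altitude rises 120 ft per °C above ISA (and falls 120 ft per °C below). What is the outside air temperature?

Density altitude − pressure altitude = 7320 − 7500 = -180 ft.
At 120 ft/°C that is an ISA deviation of -180/120 = -1.5°C.
ISA temperature at 7500 ft = 15 − 2 × (7500/1000) = 0°C.
OAT = ISA + deviation = 0 + (-1.5) = -1.5°C.

-1.5°C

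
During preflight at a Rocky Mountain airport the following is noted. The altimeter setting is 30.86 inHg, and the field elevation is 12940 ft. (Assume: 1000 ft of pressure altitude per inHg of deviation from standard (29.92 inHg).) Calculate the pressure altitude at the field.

12000 ft

Pressure correction = (29.92 − 30.86) × 1000 = -940 ft.
Pressure altitude = 12940 + (-940) = 12000 ft.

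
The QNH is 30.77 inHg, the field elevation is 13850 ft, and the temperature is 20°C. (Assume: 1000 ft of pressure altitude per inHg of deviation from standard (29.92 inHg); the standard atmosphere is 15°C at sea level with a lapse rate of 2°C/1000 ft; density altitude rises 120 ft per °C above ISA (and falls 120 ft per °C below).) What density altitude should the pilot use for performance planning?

16720 ft

Pressure altitude = 13850 + (29.92 − 30.77) × 1000 = 13850 + (-850) = 13000 ft.
ISA temperature at 13000 ft = 15 − 2 × (13000/1000) = -11°C.
ISA deviation = 20 − (-11) = +31°C.
Density altitude = 13000 + 120 × (31) = 16720 ft.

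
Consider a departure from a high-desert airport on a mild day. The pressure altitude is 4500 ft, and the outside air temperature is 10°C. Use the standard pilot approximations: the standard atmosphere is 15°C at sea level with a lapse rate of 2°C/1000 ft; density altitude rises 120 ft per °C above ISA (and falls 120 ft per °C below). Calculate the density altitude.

ISA temperature at 4500 ft = 15 − 2 × (4500/1000) = 6°C.
ISA deviation = 10 − 6 = +4°C.
Density altitude = 4500 + 120 × (4) = 4500 + (+480) = 4980 ft.

4980 ft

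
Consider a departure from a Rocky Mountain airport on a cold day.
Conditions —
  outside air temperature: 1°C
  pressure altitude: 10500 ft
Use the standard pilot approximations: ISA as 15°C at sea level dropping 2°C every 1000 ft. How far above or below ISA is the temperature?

ISA temperature at 10500 ft = 15 − 2 × (10500/1000) = -6°C.
Deviation = OAT − ISA = 1 − (-6) = +7°C.

ISA+7°C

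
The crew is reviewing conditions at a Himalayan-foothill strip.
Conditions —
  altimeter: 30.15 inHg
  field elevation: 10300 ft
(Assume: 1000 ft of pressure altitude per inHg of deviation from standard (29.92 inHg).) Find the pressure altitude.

10070 ft

Pressure correction = (29.92 − 30.15) × 1000 = -230 ft.
Pressure altitude = 10300 + (-230) = 10070 ft.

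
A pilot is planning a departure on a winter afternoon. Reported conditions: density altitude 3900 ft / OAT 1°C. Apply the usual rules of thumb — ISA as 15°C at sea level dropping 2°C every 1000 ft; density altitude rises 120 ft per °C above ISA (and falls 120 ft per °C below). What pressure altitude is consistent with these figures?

4500 ft

DA = PA + 120 × (OAT − (15 − 2·PA/1000)) = PA + 120·OAT − 1800 + 0.24·PA = 1.24·PA + 120·OAT − 1800.
So 1.24·PA = 3900 − 120 × 1 + 1800 = 5580.
PA = 5580 / 1.24 = 4500 ft.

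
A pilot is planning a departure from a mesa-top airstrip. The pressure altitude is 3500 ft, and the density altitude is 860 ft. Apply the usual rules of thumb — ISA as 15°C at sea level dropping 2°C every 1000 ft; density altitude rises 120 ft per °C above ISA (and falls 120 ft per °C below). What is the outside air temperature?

Density altitude − pressure altitude = 860 − 3500 = -2640 ft.
At 120 ft/°C that is an ISA deviation of -2640/120 = -22°C.
ISA temperature at 3500 ft = 15 − 2 × (3500/1000) = 8°C.
OAT = ISA + deviation = 8 + (-22) = -14°C.

-14°C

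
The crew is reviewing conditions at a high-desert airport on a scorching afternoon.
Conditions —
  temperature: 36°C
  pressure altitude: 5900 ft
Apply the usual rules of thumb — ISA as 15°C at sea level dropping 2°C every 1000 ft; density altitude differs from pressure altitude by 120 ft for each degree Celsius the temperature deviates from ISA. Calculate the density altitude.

9836 ft

ISA temperature at 5900 ft = 15 − 2 × (5900/1000) = 3.2°C.
ISA deviation = 36 − 3.2 = +32.8°C.
Density altitude = 5900 + 120 × (32.8) = 5900 + (+3936) = 9836 ft.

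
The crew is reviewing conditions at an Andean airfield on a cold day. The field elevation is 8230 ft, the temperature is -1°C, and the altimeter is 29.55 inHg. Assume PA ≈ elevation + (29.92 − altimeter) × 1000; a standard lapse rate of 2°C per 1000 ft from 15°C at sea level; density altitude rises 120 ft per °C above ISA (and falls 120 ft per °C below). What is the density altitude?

8744 ft

Pressure altitude = 8230 + (29.92 − 29.55) × 1000 = 8230 + (+370) = 8600 ft.
ISA temperature at 8600 ft = 15 − 2 × (8600/1000) = -2.2°C.
ISA deviation = -1 − (-2.2) = +1.2°C.
Density altitude = 8600 + 120 × (1.2) = 8744 ft.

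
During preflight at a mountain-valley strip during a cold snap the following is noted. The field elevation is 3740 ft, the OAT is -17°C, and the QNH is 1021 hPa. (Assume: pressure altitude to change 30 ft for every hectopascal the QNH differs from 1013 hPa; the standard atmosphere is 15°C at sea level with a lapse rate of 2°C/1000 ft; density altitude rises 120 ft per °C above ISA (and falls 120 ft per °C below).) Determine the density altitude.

500 ft

Pressure altitude = 3740 + (1013 − 1021) × 30 = 3740 + (-240) = 3500 ft.
ISA temperature at 3500 ft = 15 − 2 × (3500/1000) = 8°C.
ISA deviation = -17 − 8 = -25°C.
Density altitude = 3500 + 120 × (-25) = 500 ft.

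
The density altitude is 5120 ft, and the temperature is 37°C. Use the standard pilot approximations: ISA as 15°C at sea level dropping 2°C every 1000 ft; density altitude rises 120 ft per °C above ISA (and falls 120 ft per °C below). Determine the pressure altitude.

DA = PA + 120 × (OAT − (15 − 2·PA/1000)) = PA + 120·OAT − 1800 + 0.24·PA = 1.24·PA + 120·OAT − 1800.
So 1.24·PA = 5120 − 120 × 37 + 1800 = 2480.
PA = 2480 / 1.24 = 2000 ft.

2000 ft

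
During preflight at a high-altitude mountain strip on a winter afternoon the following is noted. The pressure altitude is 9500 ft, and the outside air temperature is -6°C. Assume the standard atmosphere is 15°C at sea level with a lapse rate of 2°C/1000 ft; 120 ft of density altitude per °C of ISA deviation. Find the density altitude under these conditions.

9260 ft

ISA temperature at 9500 ft = 15 − 2 × (9500/1000) = -4°C.
ISA deviation = -6 − (-4) = -2°C.
Density altitude = 9500 + 120 × (-2) = 9500 + (-240) = 9260 ft.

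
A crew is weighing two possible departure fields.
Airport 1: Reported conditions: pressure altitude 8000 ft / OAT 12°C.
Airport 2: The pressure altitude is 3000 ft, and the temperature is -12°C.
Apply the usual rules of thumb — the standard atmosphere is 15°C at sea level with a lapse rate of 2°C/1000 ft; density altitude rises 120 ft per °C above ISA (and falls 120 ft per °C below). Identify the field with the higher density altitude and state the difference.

Airport 1: ISA temp = -1°C, deviation +13°C, DA = 8000 + 120 × 13 = 9560 ft.
Airport 2: ISA temp = 9°C, deviation -21°C, DA = 3000 + 120 × (-21) = 480 ft.
Airport 1 is higher by 9560 − 480 = 9080 ft.

Airport 1 by 9080 ft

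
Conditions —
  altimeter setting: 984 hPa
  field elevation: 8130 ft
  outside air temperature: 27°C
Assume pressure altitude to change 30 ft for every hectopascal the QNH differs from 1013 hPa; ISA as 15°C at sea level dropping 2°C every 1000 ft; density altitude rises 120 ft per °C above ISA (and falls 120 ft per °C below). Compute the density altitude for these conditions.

12600 ft

Pressure altitude = 8130 + (1013 − 984) × 30 = 8130 + (+870) = 9000 ft.
ISA temperature at 9000 ft = 15 − 2 × (9000/1000) = -3°C.
ISA deviation = 27 − (-3) = +30°C.
Density altitude = 9000 + 120 × (30) = 12600 ft.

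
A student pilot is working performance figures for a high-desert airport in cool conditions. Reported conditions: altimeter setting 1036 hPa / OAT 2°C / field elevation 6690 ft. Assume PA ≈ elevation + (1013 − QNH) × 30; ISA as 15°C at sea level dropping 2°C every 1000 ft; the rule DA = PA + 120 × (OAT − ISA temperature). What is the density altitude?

5880 ft

Pressure altitude = 6690 + (1013 − 1036) × 30 = 6690 + (-690) = 6000 ft.
ISA temperature at 6000 ft = 15 − 2 × (6000/1000) = 3°C.
ISA deviation = 2 − 3 = -1°C.
Density altitude = 6000 + 120 × (-1) = 5880 ft.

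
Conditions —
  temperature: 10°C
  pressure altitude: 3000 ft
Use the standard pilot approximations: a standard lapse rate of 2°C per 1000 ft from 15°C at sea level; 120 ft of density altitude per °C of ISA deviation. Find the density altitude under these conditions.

3120 ft

ISA temperature at 3000 ft = 15 − 2 × (3000/1000) = 9°C.
ISA deviation = 10 − 9 = +1°C.
Density altitude = 3000 + 120 × (1) = 3000 + (+120) = 3120 ft.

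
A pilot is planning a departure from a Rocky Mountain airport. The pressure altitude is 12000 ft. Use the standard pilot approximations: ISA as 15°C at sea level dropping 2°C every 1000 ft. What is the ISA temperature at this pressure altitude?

-9°C

ISA temperature = 15 − 2 × (12000/1000) = 15 − 24 = -9°C.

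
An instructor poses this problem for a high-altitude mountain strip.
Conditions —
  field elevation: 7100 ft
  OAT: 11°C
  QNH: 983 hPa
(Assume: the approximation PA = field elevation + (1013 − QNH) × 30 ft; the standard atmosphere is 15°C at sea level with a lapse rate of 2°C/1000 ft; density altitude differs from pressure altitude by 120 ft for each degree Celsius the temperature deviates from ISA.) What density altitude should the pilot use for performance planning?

Pressure altitude = 7100 + (1013 − 983) × 30 = 7100 + (+900) = 8000 ft.
ISA temperature at 8000 ft = 15 − 2 × (8000/1000) = -1°C.
ISA deviation = 11 − (-1) = +12°C.
Density altitude = 8000 + 120 × (12) = 9440 ft.

9440 ft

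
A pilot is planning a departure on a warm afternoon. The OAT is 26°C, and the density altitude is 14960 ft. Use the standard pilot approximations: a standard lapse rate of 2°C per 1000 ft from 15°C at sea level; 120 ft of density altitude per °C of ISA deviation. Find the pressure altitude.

11000 ft

DA = PA + 120 × (OAT − (15 − 2·PA/1000)) = PA + 120·OAT − 1800 + 0.24·PA = 1.24·PA + 120·OAT − 1800.
So 1.24·PA = 14960 − 120 × 26 + 1800 = 13640.
PA = 13640 / 1.24 = 11000 ft.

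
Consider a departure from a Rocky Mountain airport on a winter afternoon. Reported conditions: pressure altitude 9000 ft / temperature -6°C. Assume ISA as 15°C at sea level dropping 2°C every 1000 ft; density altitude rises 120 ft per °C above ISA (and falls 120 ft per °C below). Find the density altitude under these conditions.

ISA temperature at 9000 ft = 15 − 2 × (9000/1000) = -3°C.
ISA deviation = -6 − (-3) = -3°C.
Density altitude = 9000 + 120 × (-3) = 9000 + (-360) = 8640 ft.

8640 ft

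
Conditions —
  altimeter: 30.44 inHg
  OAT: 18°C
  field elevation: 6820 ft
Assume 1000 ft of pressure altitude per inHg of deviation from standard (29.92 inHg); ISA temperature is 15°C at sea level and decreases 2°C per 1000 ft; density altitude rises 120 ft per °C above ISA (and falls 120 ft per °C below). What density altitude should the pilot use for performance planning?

8172 ft

Pressure altitude = 6820 + (29.92 − 30.44) × 1000 = 6820 + (-520) = 6300 ft.
ISA temperature at 6300 ft = 15 − 2 × (6300/1000) = 2.4°C.
ISA deviation = 18 − 2.4 = +15.6°C.
Density altitude = 6300 + 120 × (15.6) = 8172 ft.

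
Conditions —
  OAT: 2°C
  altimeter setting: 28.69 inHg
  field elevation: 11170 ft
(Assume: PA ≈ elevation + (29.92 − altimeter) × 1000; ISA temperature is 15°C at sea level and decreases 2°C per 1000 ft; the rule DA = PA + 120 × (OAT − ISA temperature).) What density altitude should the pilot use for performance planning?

Pressure altitude = 11170 + (29.92 − 28.69) × 1000 = 11170 + (+1230) = 12400 ft.
ISA temperature at 12400 ft = 15 − 2 × (12400/1000) = -9.8°C.
ISA deviation = 2 − (-9.8) = +11.8°C.
Density altitude = 12400 + 120 × (11.8) = 13816 ft.

13816 ft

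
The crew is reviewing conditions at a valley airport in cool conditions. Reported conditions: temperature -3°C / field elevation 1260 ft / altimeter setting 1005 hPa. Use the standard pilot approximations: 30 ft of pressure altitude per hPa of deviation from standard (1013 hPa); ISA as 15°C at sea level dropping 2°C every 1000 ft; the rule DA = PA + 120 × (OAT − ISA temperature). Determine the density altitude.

-300 ft

Pressure altitude = 1260 + (1013 − 1005) × 30 = 1260 + (+240) = 1500 ft.
ISA temperature at 1500 ft = 15 − 2 × (1500/1000) = 12°C.
ISA deviation = -3 − 12 = -15°C.
Density altitude = 1500 + 120 × (-15) = -300 ft.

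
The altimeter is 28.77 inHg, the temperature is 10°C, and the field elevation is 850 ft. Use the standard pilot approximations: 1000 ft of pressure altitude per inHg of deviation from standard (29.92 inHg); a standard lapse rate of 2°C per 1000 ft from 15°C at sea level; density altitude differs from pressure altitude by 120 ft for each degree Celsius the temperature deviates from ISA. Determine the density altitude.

Pressure altitude = 850 + (29.92 − 28.77) × 1000 = 850 + (+1150) = 2000 ft.
ISA temperature at 2000 ft = 15 − 2 × (2000/1000) = 11°C.
ISA deviation = 10 − 11 = -1°C.
Density altitude = 2000 + 120 × (-1) = 1880 ft.

1880 ft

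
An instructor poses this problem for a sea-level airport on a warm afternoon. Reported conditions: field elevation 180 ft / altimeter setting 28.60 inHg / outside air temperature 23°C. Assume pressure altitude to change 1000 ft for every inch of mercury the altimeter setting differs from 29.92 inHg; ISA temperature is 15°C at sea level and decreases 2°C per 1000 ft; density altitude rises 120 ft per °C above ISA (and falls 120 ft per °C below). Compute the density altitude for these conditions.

Pressure altitude = 180 + (29.92 − 28.60) × 1000 = 180 + (+1320) = 1500 ft.
ISA temperature at 1500 ft = 15 − 2 × (1500/1000) = 12°C.
ISA deviation = 23 − 12 = +11°C.
Density altitude = 1500 + 120 × (11) = 2820 ft.

2820 ft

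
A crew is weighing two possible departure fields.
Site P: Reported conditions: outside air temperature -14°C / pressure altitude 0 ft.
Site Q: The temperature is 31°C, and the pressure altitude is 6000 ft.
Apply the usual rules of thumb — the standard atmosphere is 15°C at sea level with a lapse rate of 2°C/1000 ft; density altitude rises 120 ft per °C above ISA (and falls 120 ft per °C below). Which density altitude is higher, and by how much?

Site P: ISA temp = 15°C, deviation -29°C, DA = 0 + 120 × (-29) = -3480 ft.
Site Q: ISA temp = 3°C, deviation +28°C, DA = 6000 + 120 × 28 = 9360 ft.
Site Q is higher by 9360 − (-3480) = 12840 ft.

Site Q by 12840 ft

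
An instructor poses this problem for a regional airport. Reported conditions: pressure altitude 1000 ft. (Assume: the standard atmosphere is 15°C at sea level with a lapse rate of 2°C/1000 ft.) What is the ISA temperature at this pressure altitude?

ISA temperature = 15 − 2 × (1000/1000) = 15 − 2 = 13°C.

13°C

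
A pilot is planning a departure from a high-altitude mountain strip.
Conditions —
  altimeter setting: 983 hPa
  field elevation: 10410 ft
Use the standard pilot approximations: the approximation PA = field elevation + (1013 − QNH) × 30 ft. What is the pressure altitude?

Pressure correction = (1013 − 983) × 30 = +900 ft.
Pressure altitude = 10410 + (+900) = 11310 ft.

11310 ft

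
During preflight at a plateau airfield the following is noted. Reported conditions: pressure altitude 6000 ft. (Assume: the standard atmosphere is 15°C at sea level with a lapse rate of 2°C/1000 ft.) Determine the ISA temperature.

ISA temperature = 15 − 2 × (6000/1000) = 15 − 12 = 3°C.

3°C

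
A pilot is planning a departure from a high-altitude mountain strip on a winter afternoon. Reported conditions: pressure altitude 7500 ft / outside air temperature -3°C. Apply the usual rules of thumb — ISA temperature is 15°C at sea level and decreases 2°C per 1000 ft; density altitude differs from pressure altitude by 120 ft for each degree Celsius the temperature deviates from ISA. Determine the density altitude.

ISA temperature at 7500 ft = 15 − 2 × (7500/1000) = 0°C.
ISA deviation = -3 − 0 = -3°C.
Density altitude = 7500 + 120 × (-3) = 7500 + (-360) = 7140 ft.

7140 ft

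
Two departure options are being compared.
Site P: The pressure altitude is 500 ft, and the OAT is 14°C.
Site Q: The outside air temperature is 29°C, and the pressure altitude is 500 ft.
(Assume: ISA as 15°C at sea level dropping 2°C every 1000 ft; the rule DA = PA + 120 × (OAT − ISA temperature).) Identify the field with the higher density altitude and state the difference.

Site Q by 1800 ft

Site P: ISA temp = 14°C, deviation 0°C, DA = 500 + 120 × 0 = 500 ft.
Site Q: ISA temp = 14°C, deviation +15°C, DA = 500 + 120 × 15 = 2300 ft.
Site Q is higher by 2300 − 500 = 1800 ft.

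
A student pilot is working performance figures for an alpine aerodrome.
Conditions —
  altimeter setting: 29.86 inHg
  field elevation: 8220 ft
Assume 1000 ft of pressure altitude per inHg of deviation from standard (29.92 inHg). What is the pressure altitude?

Pressure correction = (29.92 − 29.86) × 1000 = +60 ft.
Pressure altitude = 8220 + (+60) = 8280 ft.

8280 ft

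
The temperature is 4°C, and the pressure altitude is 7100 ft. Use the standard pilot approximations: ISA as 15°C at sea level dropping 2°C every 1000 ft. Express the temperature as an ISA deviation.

ISA temperature at 7100 ft = 15 − 2 × (7100/1000) = 0.8°C.
Deviation = OAT − ISA = 4 − 0.8 = +3.2°C.

ISA+3.2°C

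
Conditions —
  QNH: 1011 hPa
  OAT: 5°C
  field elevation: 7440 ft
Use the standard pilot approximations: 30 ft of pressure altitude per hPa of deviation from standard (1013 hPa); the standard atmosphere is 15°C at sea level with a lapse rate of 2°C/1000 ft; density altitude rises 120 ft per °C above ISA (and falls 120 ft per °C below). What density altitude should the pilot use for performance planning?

Pressure altitude = 7440 + (1013 − 1011) × 30 = 7440 + (+60) = 7500 ft.
ISA temperature at 7500 ft = 15 − 2 × (7500/1000) = 0°C.
ISA deviation = 5 − 0 = +5°C.
Density altitude = 7500 + 120 × (5) = 8100 ft.

8100 ft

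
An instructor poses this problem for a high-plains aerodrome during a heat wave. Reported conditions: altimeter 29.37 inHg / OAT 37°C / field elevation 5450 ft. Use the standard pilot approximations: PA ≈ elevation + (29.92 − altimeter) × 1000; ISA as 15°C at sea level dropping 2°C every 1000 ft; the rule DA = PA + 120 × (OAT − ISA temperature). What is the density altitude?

Pressure altitude = 5450 + (29.92 − 29.37) × 1000 = 5450 + (+550) = 6000 ft.
ISA temperature at 6000 ft = 15 − 2 × (6000/1000) = 3°C.
ISA deviation = 37 − 3 = +34°C.
Density altitude = 6000 + 120 × (34) = 10080 ft.

10080 ft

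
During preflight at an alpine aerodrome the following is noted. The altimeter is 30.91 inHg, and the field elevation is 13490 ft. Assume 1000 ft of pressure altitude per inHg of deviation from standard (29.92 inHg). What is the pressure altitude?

Pressure correction = (29.92 − 30.91) × 1000 = -990 ft.
Pressure altitude = 13490 + (-990) = 12500 ft.

12500 ft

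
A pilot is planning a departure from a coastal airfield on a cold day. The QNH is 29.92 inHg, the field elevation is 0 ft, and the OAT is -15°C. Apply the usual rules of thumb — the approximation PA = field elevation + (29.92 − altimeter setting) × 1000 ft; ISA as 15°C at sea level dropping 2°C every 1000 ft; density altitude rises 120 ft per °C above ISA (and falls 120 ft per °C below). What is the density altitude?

Pressure altitude = 0 + (29.92 − 29.92) × 1000 = 0 + (0) = 0 ft.
ISA temperature at 0 ft = 15 − 2 × (0/1000) = 15°C.
ISA deviation = -15 − 15 = -30°C.
Density altitude = 0 + 120 × (-30) = -3600 ft.

-3600 ft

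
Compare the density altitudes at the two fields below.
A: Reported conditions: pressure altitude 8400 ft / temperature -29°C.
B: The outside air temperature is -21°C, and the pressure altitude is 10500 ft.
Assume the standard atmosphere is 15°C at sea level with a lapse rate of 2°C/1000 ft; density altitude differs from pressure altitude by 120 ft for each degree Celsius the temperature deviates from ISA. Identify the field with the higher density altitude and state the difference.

A: ISA temp = -1.8°C, deviation -27.2°C, DA = 8400 + 120 × (-27.2) = 5136 ft.
B: ISA temp = -6°C, deviation -15°C, DA = 10500 + 120 × (-15) = 8700 ft.
B is higher by 8700 − 5136 = 3564 ft.

B by 3564 ft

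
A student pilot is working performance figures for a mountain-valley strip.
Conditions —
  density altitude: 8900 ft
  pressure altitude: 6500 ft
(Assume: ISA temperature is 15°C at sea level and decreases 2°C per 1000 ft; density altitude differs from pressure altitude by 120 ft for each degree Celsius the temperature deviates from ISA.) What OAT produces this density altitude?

Density altitude − pressure altitude = 8900 − 6500 = +2400 ft.
At 120 ft/°C that is an ISA deviation of 2400/120 = +20°C.
ISA temperature at 6500 ft = 15 − 2 × (6500/1000) = 2°C.
OAT = ISA + deviation = 2 + (+20) = 22°C.

22°C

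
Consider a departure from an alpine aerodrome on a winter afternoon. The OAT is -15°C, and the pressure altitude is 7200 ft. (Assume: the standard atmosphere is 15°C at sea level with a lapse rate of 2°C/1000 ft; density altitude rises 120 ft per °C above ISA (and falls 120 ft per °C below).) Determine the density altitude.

ISA temperature at 7200 ft = 15 − 2 × (7200/1000) = 0.6°C.
ISA deviation = -15 − 0.6 = -15.6°C.
Density altitude = 7200 + 120 × (-15.6) = 7200 + (-1872) = 5328 ft.

5328 ft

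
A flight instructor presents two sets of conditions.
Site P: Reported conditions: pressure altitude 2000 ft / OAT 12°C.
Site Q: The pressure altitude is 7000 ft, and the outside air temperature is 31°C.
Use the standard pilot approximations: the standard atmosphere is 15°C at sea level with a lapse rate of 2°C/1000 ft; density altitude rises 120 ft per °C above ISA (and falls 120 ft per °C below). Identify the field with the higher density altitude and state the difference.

Site Q by 8480 ft

Site P: ISA temp = 11°C, deviation +1°C, DA = 2000 + 120 × 1 = 2120 ft.
Site Q: ISA temp = 1°C, deviation +30°C, DA = 7000 + 120 × 30 = 10600 ft.
Site Q is higher by 10600 − 2120 = 8480 ft.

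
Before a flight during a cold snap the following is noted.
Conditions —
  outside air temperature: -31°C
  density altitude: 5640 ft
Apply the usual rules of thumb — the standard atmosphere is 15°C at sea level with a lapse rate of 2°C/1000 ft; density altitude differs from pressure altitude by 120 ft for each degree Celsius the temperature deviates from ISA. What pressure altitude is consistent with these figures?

DA = PA + 120 × (OAT − (15 − 2·PA/1000)) = PA + 120·OAT − 1800 + 0.24·PA = 1.24·PA + 120·OAT − 1800.
So 1.24·PA = 5640 − 120 × (-31) + 1800 = 11160.
PA = 11160 / 1.24 = 9000 ft.

9000 ft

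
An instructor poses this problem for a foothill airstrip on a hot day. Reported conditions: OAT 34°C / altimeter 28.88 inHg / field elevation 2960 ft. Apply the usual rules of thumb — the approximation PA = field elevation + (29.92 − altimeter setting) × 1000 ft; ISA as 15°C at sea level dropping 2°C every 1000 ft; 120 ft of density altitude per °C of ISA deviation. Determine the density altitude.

Pressure altitude = 2960 + (29.92 − 28.88) × 1000 = 2960 + (+1040) = 4000 ft.
ISA temperature at 4000 ft = 15 − 2 × (4000/1000) = 7°C.
ISA deviation = 34 − 7 = +27°C.
Density altitude = 4000 + 120 × (27) = 7240 ft.

7240 ft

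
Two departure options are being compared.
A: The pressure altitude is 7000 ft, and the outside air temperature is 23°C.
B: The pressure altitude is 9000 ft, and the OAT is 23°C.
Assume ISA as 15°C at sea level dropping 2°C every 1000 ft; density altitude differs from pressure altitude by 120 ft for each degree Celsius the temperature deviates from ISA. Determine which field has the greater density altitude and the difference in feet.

A: ISA temp = 1°C, deviation +22°C, DA = 7000 + 120 × 22 = 9640 ft.
B: ISA temp = -3°C, deviation +26°C, DA = 9000 + 120 × 26 = 12120 ft.
B is higher by 12120 − 9640 = 2480 ft.

B by 2480 ft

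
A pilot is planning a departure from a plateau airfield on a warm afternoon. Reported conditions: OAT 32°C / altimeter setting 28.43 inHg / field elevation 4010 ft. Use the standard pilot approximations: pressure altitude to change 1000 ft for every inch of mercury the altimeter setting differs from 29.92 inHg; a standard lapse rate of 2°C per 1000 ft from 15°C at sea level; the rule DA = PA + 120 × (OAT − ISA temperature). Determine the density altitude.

8860 ft

Pressure altitude = 4010 + (29.92 − 28.43) × 1000 = 4010 + (+1490) = 5500 ft.
ISA temperature at 5500 ft = 15 − 2 × (5500/1000) = 4°C.
ISA deviation = 32 − 4 = +28°C.
Density altitude = 5500 + 120 × (28) = 8860 ft.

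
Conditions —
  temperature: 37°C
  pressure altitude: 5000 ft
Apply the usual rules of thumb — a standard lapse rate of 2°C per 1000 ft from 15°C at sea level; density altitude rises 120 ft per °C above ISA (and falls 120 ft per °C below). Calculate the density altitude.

8840 ft

ISA temperature at 5000 ft = 15 − 2 × (5000/1000) = 5°C.
ISA deviation = 37 − 5 = +32°C.
Density altitude = 5000 + 120 × (32) = 5000 + (+3840) = 8840 ft.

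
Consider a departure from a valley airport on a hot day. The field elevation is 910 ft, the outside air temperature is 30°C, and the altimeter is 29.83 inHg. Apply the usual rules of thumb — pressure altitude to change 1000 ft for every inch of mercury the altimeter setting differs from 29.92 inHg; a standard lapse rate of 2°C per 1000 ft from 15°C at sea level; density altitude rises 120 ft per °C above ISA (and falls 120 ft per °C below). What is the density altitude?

Pressure altitude = 910 + (29.92 − 29.83) × 1000 = 910 + (+90) = 1000 ft.
ISA temperature at 1000 ft = 15 − 2 × (1000/1000) = 13°C.
ISA deviation = 30 − 13 = +17°C.
Density altitude = 1000 + 120 × (17) = 3040 ft.

3040 ft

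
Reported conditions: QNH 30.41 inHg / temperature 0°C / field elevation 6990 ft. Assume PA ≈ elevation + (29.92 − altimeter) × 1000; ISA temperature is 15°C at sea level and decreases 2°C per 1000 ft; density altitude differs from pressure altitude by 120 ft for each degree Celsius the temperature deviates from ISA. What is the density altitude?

6260 ft

Pressure altitude = 6990 + (29.92 − 30.41) × 1000 = 6990 + (-490) = 6500 ft.
ISA temperature at 6500 ft = 15 − 2 × (6500/1000) = 2°C.
ISA deviation = 0 − 2 = -2°C.
Density altitude = 6500 + 120 × (-2) = 6260 ft.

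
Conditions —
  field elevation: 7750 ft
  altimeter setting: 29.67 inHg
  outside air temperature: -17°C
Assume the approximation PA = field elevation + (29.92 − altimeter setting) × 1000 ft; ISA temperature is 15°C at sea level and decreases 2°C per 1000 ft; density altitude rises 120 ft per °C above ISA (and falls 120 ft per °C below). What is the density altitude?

Pressure altitude = 7750 + (29.92 − 29.67) × 1000 = 7750 + (+250) = 8000 ft.
ISA temperature at 8000 ft = 15 − 2 × (8000/1000) = -1°C.
ISA deviation = -17 − (-1) = -16°C.
Density altitude = 8000 + 120 × (-16) = 6080 ft.

6080 ft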